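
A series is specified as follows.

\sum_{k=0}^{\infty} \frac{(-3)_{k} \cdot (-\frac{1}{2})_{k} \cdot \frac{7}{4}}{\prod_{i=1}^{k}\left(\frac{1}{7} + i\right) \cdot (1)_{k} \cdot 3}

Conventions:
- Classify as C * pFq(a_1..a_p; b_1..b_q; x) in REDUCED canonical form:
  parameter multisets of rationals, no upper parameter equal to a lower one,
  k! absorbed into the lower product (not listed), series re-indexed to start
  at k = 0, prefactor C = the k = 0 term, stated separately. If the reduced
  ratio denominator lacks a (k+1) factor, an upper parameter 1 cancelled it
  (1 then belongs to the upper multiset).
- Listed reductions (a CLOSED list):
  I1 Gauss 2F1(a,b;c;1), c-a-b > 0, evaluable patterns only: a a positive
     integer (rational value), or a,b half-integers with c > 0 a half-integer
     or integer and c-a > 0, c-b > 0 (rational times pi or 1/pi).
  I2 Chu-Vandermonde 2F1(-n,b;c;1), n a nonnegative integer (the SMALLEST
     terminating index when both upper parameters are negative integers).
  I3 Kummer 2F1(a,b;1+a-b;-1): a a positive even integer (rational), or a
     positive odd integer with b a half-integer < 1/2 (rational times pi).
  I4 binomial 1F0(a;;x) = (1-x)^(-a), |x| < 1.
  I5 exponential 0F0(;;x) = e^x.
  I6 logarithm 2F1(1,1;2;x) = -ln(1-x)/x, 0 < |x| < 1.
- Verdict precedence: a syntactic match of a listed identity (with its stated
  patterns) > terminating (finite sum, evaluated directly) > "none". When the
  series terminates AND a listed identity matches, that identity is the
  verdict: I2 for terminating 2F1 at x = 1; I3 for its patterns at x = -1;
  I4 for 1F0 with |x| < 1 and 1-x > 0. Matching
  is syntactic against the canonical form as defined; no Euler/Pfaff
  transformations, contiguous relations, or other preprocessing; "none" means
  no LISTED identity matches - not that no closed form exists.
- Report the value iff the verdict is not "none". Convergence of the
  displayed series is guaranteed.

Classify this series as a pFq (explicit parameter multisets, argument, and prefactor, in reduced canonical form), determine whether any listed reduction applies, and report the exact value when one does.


Reduced: x = 1, 2F1, upper = {-3, -\frac{1}{2}}, lower = {\frac{8}{7}}, C = \frac{7}{12}. Verdict: Vandermonde's identity (I2) applies (terminating 2F1 at x = 1 with n = 3, b = -1/2, c = \frac{8}{7}). Hence: \frac{101269}{84480}.

First insight: x = 1 and the lower running product (prefactor 7/12) is a rising factorial.
Consecutive-term ratio: r(k) = 1 * (k-3) (k-\frac{1}{2}) / [(k+\frac{8}{7}) (k+1)] - rational; roots negated = parameters, x = 1, C = \frac{7}{12}.


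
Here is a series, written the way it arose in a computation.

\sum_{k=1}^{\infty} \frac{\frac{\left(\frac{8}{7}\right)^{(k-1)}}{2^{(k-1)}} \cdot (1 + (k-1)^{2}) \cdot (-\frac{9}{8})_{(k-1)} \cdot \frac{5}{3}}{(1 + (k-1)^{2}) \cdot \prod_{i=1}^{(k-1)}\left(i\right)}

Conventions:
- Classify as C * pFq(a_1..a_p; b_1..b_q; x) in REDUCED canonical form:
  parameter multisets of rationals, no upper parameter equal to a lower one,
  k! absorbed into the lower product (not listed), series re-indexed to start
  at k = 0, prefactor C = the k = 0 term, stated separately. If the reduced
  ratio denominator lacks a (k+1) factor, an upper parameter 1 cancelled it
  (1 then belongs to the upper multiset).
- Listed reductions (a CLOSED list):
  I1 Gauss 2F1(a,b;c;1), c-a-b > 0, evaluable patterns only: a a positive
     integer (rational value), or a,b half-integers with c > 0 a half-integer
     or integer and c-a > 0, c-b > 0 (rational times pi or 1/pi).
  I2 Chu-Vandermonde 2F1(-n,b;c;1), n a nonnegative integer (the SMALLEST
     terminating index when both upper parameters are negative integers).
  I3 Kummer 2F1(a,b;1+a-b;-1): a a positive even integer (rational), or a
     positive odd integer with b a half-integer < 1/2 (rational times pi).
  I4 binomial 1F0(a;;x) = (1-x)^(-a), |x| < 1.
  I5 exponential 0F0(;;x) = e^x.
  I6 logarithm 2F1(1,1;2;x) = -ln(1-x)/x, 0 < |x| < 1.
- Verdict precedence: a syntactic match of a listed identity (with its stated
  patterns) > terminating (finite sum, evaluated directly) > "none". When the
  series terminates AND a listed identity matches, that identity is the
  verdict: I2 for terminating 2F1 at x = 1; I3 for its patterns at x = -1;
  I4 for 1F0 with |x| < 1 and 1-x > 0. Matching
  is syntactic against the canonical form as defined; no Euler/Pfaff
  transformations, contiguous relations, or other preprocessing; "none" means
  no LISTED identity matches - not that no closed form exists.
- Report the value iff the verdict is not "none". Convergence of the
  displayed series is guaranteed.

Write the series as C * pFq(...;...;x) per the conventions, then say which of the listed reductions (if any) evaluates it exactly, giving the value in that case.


Structural cue: t_0 = \frac{5}{3} here, and striking the common factor k^2 + 1 reduces the term (C = 5/3).
Step ratio: r(k) = \frac{4}{7} * (k-\frac{9}{8}) / [(k+1)] - poly over poly, x = \frac{4}{7} from leading terms; C = \frac{5}{3} at k = 0.

Classification (C = \frac{5}{3}): 1F0 with upper {-\frac{9}{8}}, lower {-}, argument x = \frac{4}{7}. Verdict (x = \frac{4}{7}): binomial (I4) applies (the 1F0 binomial series: exponent 9/8, x = \frac{4}{7}). Its exact value is \frac{5}{3} \cdot \left(\frac{3}{7}\right)^{\frac{9}{8}}.


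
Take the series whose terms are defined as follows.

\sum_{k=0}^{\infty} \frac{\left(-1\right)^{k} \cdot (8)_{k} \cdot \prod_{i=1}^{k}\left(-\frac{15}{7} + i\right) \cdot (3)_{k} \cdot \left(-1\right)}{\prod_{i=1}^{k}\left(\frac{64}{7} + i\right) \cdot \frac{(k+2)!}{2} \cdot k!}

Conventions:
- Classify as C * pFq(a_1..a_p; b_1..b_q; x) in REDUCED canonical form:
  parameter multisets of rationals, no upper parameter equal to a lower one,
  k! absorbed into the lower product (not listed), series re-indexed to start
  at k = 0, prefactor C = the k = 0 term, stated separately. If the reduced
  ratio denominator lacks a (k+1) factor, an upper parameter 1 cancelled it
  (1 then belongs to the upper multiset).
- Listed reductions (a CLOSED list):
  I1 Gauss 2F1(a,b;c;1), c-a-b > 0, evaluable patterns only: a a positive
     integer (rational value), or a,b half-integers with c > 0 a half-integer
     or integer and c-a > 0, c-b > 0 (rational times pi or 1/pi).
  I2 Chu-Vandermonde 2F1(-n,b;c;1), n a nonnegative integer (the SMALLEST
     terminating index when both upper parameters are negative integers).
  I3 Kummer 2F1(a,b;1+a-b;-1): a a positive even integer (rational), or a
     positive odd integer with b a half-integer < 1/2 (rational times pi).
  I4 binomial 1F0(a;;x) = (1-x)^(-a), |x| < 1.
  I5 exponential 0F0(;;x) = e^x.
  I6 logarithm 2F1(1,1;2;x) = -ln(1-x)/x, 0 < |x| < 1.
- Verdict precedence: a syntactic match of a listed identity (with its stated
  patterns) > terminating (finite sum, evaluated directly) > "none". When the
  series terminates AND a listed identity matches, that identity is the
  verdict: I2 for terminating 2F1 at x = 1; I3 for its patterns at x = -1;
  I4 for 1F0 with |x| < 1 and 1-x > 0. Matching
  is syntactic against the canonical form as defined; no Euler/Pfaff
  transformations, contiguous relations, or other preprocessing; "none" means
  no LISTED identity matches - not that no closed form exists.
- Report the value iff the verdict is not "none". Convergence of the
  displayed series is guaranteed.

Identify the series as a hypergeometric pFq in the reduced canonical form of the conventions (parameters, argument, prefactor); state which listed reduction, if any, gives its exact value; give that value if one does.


Reduced: x = -1, 2F1, upper = {-\frac{8}{7}, 8}, lower = {\frac{71}{7}}, C = -1. Verdict: Kummer (I3) fires (x = -1; c = \frac{71}{7} equals 1+a-b for upper {-\frac{8}{7}, 8}: listed pattern). Hence: -\frac{32680}{16807}.

First insight: t_0 = -1 here, and the parameter 3 appears in both the upper and lower lists and cancels.
Ratio: r(k) = -1 * (k-\frac{8}{7}) (k+8) / [(k+\frac{71}{7}) (k+1)] - rational; roots negated = parameters, x = -1, C = -1.


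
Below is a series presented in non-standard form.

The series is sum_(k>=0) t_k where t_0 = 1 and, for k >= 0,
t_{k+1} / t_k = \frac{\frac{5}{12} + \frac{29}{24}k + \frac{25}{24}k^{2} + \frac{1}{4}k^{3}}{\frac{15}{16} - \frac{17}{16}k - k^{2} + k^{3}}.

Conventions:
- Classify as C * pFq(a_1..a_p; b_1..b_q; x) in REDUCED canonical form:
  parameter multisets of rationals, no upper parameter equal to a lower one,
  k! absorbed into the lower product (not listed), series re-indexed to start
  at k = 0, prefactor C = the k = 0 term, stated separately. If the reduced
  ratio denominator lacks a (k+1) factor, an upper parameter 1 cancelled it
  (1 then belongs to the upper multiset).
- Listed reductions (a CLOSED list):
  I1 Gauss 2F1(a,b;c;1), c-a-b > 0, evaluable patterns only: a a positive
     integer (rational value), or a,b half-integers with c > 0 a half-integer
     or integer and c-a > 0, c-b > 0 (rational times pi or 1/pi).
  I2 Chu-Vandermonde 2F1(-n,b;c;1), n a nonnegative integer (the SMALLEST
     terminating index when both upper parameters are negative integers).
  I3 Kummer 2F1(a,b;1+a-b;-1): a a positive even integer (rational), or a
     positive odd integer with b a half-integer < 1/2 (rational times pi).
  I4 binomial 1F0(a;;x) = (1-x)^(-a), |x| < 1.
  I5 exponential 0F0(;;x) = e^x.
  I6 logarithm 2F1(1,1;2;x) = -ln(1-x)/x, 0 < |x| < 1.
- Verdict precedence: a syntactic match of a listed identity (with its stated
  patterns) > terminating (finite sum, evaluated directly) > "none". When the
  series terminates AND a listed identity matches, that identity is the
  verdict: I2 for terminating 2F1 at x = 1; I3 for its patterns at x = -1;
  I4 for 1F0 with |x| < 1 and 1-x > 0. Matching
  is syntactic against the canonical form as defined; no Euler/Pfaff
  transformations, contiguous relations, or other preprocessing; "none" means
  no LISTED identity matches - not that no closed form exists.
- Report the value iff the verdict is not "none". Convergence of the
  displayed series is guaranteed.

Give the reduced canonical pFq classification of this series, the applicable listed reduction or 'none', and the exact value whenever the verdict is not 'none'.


With C = 1: the canonical form is 3F2(\frac{2}{3}, 1, \frac{5}{2}; -\frac{5}{4}, -\frac{3}{4}; \frac{1}{4}). Verdict: none - at argument \frac{1}{4} the multisets {\frac{2}{3}, 1, \frac{5}{2}} ; {-\frac{5}{4}, -\frac{3}{4}} match no listed identity.

Structural cue: t_0 being 1, roots of the ratio polynomials (C = 1) are the negated parameters.
Term ratio: r(k) = \frac{1}{4} * (k+\frac{2}{3}) (k+1) (k+\frac{5}{2}) / [(k-\frac{5}{4}) (k-\frac{3}{4}) (k+1)] - poly over poly, x = \frac{1}{4} from leading terms; C = 1 at k = 0.


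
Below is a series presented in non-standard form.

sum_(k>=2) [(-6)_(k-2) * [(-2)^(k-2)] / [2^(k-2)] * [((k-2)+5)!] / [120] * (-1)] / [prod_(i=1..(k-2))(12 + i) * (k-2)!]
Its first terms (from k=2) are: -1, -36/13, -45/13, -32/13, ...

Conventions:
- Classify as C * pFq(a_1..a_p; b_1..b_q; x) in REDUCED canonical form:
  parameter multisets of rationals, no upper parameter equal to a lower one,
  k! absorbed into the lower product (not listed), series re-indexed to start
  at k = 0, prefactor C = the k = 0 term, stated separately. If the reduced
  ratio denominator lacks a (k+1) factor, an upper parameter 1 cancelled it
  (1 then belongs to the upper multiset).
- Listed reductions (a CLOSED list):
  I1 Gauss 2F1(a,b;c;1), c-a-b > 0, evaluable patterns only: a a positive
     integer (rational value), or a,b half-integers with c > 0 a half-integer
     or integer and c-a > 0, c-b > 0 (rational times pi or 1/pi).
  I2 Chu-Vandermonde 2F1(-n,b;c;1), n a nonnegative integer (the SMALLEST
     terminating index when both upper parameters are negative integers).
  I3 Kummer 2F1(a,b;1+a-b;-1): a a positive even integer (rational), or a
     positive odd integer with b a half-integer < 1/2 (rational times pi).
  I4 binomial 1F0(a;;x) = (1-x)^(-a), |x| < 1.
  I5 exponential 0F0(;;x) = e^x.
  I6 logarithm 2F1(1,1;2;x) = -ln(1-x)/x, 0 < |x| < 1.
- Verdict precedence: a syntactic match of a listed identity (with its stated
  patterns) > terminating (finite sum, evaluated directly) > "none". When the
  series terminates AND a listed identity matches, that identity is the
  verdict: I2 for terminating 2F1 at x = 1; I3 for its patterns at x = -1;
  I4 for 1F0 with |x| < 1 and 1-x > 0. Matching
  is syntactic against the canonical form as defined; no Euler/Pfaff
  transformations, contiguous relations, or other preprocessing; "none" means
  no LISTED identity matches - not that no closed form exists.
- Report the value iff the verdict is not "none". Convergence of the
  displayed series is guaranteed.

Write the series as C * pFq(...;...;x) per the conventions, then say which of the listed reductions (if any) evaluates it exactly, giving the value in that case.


The series (x = -1) is 2F1: upper {-6, 6}, lower {13}, prefactor -1. Verdict: Kummer (I3) fires (x = -1; c = 13 equals 1+a-b for upper {-6, 6}: listed pattern). Its exact value is -11.

The tell: x = (-1) and the factorial ratio (C = -1, x = -1) (k+a-1)!/(a-1)! is a rising factorial (a)_k.
Consecutive-term ratio: r(k) = (-1) * (k-6) (k+6) / [(k+13) (k+1)] - rational in k, leading ratio (-1); with t_0 = -1, classification follows.


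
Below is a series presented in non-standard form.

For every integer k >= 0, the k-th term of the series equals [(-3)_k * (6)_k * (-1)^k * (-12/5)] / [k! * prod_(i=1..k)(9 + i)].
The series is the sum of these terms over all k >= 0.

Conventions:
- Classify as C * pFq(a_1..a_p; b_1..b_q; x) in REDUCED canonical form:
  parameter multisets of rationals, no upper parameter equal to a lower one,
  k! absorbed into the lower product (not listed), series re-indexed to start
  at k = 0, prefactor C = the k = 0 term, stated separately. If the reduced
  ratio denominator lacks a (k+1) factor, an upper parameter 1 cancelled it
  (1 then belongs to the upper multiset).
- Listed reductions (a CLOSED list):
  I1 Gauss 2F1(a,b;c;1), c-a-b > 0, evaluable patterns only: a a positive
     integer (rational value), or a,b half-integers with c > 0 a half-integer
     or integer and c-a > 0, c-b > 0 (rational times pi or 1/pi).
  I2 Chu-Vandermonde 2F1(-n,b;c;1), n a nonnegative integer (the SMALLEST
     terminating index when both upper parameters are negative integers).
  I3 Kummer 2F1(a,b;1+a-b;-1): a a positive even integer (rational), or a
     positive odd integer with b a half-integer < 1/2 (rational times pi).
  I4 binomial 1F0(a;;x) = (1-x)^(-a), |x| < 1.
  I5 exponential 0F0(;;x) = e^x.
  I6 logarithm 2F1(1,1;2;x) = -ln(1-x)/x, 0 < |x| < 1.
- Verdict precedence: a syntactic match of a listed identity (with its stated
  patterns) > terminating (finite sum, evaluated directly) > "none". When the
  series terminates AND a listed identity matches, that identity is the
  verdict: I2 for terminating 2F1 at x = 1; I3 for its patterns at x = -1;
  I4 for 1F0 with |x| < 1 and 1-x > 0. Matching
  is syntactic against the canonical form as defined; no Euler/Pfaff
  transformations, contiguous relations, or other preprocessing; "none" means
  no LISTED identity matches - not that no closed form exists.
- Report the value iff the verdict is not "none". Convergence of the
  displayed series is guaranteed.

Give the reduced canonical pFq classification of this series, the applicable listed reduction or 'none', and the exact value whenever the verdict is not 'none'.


Key observation: x = (-1) and the lower running product (prefactor -12/5) is a rising factorial.
Term ratio: r(k) = (-1) * (k-3) (k+6) / [(k+10) (k+1)] - rational in k, leading ratio (-1); with t_0 = -12/5, classification follows.

Reduced: x = -1, 2F1, upper = {-3, 6}, lower = {10}, C = -12/5. Verdict (x = -1): the Kummer evaluation I3 applies (x = -1; c = 10 equals 1+a-b for upper {-3, 6}: listed pattern). Exact value: -252/25.


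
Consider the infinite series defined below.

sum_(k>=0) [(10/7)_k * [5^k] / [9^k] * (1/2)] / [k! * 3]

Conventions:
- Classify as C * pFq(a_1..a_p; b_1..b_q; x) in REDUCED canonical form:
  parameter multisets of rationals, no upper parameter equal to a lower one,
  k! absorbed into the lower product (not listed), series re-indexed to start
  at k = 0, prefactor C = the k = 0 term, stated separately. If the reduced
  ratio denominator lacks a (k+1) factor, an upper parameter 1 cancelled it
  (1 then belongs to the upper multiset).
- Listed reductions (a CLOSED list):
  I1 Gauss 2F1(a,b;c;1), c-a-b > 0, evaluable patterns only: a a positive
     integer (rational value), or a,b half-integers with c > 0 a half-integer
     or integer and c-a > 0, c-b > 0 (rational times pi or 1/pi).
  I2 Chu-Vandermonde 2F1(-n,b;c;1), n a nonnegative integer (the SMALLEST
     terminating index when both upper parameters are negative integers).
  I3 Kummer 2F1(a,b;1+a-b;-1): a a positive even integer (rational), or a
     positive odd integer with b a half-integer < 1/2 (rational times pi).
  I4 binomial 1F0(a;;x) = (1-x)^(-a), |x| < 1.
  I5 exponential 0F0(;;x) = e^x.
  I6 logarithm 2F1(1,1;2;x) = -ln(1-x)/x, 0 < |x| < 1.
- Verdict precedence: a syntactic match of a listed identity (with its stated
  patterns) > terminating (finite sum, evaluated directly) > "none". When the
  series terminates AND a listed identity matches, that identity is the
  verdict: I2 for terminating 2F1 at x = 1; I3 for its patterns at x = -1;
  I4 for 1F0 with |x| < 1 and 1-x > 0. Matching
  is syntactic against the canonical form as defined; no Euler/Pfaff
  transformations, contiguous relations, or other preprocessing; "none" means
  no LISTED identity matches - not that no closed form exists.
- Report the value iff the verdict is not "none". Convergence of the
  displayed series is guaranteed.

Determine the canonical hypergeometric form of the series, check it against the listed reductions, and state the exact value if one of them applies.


The tell: x = (5/9) and the two geometric factors (prefactor 1/6) combine into one argument.
Consecutive-term ratio: r(k) = (5/9) * (k+10/7) / [(k+1)] - rational in k. x = (5/9); t_0 = 1/6; negate the roots.

Reduced: x = 5/9, 1F0, upper = {10/7}, lower = {-}, C = 1/6. Verdict (x = 5/9): the binomial series (I4) applies (the 1F0 binomial series: exponent -10/7, x = 5/9). Exact value: (1/6) * (4/9)^(-10/7).


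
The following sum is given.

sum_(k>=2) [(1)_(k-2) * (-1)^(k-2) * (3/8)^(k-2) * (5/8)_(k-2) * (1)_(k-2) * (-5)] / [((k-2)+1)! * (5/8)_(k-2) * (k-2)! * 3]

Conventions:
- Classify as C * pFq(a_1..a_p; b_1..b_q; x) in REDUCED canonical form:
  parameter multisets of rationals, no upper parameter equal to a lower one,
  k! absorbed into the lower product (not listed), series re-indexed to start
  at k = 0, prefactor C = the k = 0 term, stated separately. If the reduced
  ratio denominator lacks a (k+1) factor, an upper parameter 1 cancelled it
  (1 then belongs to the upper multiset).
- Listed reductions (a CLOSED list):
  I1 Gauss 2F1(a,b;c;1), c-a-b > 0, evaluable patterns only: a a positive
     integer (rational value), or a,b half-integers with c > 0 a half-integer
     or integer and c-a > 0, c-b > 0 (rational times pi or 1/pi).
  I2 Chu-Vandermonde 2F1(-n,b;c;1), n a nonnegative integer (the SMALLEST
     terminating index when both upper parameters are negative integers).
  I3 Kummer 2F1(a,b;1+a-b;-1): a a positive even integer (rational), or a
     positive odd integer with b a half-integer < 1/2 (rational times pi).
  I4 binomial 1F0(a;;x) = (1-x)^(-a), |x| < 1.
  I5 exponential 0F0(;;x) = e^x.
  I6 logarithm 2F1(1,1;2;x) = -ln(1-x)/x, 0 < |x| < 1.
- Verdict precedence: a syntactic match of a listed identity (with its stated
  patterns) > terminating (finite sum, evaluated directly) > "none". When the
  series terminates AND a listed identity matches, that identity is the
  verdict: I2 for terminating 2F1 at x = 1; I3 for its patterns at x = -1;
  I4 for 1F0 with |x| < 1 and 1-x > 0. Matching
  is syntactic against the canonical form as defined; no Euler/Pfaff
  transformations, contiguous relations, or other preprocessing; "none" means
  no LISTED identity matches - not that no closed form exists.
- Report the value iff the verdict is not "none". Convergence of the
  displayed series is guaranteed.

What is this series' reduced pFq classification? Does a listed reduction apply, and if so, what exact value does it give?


The tell: x = (-3/8) and the (-1)^k factor (C = -5/3) folds into the argument's sign.
Term ratio: r(k) = (-3/8) * (k+1) (k+1) / [(k+2) (k+1)] - poly over poly, x = (-3/8) from leading terms; C = -5/3 at k = 0.

Prefactor -5/3, argument -3/8: 2F1 with upper {1, 1} over lower {2}. Verdict: the logarithmic series (I6) matches (the logarithm: parameters (1,1;2), x = -3/8). Hence: (-40/9) * ln(11/8).


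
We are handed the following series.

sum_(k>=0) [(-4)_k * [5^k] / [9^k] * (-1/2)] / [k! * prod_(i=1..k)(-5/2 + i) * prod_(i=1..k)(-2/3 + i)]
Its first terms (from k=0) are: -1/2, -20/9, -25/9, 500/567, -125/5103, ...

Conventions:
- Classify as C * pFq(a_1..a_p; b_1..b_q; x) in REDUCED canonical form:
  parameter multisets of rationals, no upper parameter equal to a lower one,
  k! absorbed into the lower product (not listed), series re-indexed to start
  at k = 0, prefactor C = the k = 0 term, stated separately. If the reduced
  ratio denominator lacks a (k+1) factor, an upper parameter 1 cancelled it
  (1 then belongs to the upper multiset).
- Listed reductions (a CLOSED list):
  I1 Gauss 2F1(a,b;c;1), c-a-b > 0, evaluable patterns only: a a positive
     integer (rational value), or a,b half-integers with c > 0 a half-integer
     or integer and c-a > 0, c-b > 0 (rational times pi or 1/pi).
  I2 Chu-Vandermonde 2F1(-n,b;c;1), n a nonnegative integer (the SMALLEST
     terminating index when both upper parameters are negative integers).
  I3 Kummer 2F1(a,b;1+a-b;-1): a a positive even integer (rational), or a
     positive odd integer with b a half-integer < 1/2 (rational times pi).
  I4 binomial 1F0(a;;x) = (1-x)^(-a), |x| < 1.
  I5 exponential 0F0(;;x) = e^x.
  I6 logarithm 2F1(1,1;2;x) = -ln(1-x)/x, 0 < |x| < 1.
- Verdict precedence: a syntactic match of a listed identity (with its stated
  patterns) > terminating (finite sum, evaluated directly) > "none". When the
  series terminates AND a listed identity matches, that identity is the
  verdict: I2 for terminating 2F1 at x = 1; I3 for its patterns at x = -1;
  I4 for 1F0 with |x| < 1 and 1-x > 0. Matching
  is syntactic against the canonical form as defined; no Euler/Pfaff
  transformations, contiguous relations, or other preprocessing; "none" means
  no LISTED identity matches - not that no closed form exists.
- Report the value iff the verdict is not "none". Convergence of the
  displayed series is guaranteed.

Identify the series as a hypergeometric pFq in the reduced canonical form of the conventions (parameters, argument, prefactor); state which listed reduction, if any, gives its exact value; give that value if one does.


Structural cue: t_0 being -1/2, the two geometric factors (C = -1/2, x = 5/9) combine into one argument.
Consecutive-term ratio: r(k) = (5/9) * (k-4) / [(k-3/2) (k+1/3) (k+1)] - rational in k. x = (5/9); t_0 = -1/2; negate the roots.

With C = -1/2: the canonical form is 1F2(-4; -3/2, 1/3; 5/9). Verdict: terminating (-4 upstairs). 5 nonzero terms in all; added directly. Sum: -6769/1458.


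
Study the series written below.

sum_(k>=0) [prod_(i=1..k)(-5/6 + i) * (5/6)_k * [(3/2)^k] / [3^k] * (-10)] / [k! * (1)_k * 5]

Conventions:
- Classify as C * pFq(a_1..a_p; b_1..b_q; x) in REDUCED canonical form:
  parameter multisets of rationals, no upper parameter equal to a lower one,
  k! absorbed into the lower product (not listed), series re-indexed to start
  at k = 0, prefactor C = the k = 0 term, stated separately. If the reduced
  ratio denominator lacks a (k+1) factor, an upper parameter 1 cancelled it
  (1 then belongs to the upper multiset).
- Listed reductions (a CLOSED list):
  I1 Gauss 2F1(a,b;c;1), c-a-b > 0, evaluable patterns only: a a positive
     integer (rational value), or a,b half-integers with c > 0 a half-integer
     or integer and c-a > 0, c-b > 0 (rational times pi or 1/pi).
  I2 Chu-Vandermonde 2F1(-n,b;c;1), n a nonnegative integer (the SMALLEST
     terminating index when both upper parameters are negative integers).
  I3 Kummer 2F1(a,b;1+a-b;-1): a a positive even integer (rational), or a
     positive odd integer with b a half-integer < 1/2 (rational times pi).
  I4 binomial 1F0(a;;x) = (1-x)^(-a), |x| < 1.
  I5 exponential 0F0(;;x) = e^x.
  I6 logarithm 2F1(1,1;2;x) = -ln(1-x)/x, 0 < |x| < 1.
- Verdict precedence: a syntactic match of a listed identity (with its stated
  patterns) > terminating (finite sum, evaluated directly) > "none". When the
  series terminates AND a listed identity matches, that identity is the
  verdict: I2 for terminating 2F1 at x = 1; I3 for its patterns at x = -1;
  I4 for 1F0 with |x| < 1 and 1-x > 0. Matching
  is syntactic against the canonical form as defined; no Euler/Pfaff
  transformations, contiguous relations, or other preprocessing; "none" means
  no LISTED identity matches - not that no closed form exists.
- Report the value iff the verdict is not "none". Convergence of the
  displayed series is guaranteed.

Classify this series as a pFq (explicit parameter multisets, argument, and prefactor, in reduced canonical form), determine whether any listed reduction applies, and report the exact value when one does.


x = 1/2 here; the reduced form reads 2F1, upper {1/6, 5/6}, lower {1}, C = -2. Verdict: no listed reduction: x = 1/2 and upper {1/6, 5/6} fail every I1-I6 pattern.

Structural cue: x = (1/2) and the two k-th powers (C = -2, x = 1/2) combine into one argument.
Adjacent-term ratio: r(k) = (1/2) * (k+1/6) (k+5/6) / [(k+1) (k+1)] - poly over poly, x = (1/2) from leading terms; C = -2 at k = 0.


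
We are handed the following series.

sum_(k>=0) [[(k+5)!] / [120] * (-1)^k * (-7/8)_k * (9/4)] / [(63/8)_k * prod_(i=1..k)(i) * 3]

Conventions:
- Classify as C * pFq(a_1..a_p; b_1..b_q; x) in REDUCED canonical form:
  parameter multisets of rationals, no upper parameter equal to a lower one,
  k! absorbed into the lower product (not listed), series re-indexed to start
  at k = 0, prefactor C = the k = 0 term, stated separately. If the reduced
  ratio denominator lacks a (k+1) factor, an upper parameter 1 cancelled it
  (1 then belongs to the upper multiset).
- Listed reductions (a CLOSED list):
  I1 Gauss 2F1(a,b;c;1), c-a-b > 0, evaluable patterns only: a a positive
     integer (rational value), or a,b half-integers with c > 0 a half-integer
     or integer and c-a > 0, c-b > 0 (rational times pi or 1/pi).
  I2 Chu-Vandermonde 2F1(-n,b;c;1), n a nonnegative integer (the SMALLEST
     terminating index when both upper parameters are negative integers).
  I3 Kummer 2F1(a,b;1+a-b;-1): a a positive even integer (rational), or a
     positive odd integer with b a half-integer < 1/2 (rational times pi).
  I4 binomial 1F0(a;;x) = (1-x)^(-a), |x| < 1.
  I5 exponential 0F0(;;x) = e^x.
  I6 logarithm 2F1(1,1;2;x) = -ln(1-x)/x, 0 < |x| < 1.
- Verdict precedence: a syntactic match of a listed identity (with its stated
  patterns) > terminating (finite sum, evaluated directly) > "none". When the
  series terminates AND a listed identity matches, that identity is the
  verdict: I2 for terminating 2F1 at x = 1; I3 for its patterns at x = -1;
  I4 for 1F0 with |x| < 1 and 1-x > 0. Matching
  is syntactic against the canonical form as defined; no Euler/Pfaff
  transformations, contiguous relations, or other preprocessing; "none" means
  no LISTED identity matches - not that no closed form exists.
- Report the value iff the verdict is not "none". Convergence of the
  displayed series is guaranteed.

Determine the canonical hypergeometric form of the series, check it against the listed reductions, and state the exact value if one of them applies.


With C = 3/4: the canonical form is 2F1(-7/8, 6; 63/8; -1). Verdict (x = -1): Kummer's theorem (I3) applies (x = -1; c = 63/8 equals 1+a-b for upper {-7/8, 6}: listed pattern). Value: 20163/16384.

Structural cue: t_0 = 3/4 here, and the constant factors (C = 3/4, x = -1) combine into one prefactor.
Step ratio: r(k) = (-1) * (k-7/8) (k+6) / [(k+63/8) (k+1)] - poly over poly, x = (-1) from leading terms; C = 3/4 at k = 0.


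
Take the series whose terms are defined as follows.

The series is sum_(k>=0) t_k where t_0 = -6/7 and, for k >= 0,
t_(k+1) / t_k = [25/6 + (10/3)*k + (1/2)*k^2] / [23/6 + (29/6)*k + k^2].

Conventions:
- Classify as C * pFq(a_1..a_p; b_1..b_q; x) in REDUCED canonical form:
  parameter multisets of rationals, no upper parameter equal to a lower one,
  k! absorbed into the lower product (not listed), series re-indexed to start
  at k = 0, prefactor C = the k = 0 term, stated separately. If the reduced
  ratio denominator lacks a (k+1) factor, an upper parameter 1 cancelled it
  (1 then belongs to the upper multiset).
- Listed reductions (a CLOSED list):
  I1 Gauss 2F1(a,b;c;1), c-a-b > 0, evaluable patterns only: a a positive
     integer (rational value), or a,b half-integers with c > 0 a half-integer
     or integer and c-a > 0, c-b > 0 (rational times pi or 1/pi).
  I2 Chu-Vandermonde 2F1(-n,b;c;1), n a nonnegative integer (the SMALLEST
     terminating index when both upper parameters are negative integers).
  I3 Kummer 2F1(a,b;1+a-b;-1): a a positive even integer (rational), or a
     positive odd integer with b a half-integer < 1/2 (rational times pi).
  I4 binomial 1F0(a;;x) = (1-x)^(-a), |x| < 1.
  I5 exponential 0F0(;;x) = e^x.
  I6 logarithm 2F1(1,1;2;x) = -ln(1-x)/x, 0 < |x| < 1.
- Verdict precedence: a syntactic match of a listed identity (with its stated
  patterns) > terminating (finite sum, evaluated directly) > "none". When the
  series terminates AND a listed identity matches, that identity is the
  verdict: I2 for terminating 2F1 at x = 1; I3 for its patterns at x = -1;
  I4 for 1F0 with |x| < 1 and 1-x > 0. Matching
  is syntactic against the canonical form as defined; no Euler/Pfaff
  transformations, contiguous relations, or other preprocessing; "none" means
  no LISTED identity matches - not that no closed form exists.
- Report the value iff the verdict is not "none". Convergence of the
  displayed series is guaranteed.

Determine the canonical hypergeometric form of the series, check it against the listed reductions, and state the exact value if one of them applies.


Key observation: t_0 being -6/7, the expanded ratio factors over Q; prefactor -6/7, roots give parameters.
Consecutive-term ratio: r(k) = (1/2) * (k+5/3) (k+5) / [(k+23/6) (k+1)] - poly over poly, x = (1/2) from leading terms; C = -6/7 at k = 0.

With C = -6/7: the canonical form is 2F1(5/3, 5; 23/6; 1/2). Verdict: none here - no I1-I6 shape fits x = 1/2 with lower {23/6}.


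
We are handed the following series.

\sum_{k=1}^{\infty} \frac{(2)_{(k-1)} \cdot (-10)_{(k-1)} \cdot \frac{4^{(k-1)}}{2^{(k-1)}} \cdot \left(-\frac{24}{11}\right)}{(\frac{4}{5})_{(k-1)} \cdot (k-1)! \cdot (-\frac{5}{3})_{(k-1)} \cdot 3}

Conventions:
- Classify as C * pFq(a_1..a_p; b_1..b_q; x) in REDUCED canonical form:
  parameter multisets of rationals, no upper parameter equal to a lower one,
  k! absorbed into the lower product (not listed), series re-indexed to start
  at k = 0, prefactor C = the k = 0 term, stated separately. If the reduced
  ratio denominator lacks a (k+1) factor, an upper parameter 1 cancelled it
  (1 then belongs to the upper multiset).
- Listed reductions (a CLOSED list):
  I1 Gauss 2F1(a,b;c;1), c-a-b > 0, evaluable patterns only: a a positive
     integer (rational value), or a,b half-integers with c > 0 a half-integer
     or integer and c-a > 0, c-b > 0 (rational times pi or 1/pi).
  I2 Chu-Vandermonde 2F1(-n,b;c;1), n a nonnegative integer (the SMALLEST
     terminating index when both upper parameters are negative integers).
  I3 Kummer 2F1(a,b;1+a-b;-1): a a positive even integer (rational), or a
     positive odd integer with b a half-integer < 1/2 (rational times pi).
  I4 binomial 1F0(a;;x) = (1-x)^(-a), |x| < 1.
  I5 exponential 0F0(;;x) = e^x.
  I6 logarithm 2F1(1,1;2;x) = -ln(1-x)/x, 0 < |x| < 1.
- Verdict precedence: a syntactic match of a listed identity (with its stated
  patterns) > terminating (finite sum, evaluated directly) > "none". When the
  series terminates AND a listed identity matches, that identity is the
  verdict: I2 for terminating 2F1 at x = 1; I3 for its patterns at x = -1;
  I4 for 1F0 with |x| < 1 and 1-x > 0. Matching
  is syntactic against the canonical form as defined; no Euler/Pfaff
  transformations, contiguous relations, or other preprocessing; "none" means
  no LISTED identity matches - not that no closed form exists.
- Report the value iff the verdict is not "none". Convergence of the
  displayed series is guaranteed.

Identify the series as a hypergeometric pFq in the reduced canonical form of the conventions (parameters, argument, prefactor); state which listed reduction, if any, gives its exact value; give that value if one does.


The series (x = 2) is 2F2: upper {-10, 2}, lower {-\frac{5}{3}, \frac{4}{5}}, prefactor -\frac{8}{11}. Verdict: terminating - no listed pattern fits, but -10 in the upper list cuts the series at k = 10; direct evaluation. Its exact value is -\frac{23377671301792}{65700203569}.

Key observation: t_0 being -\frac{8}{11}, the constant factors (C = -8/11) combine into one prefactor.
Step ratio: r(k) = 2 * (k-10) (k+2) / [(k-\frac{5}{3}) (k+\frac{4}{5}) (k+1)] - rational in k. x = 2; t_0 = -\frac{8}{11}; negate the roots.


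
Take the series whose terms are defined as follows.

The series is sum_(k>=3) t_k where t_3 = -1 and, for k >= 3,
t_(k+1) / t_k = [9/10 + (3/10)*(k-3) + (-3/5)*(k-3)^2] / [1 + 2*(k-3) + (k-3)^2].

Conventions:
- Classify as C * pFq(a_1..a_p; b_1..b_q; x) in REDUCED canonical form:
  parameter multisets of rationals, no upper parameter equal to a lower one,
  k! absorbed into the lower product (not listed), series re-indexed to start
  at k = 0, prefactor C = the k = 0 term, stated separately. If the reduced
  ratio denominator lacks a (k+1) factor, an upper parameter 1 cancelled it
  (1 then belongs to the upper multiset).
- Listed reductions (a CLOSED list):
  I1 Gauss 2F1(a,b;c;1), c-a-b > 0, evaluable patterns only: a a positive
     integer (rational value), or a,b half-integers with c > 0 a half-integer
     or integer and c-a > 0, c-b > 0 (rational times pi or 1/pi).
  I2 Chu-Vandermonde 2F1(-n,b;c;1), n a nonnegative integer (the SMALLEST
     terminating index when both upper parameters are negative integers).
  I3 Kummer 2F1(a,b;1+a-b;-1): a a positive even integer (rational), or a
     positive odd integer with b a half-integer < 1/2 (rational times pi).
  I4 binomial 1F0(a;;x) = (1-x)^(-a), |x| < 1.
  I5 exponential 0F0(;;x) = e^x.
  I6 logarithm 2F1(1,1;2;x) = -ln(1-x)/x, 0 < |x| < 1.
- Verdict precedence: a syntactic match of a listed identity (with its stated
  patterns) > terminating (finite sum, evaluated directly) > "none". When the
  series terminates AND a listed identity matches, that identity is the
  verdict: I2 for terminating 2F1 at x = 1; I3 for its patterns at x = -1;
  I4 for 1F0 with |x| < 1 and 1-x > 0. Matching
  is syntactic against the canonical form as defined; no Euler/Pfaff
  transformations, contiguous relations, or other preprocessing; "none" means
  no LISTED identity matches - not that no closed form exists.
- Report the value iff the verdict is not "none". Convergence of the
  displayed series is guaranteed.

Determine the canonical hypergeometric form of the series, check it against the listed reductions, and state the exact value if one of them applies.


Reduced: x = -3/5, 1F0, upper = {-3/2}, lower = {-}, C = -1. Verdict: binomial (I4) fires (the 1F0 binomial series: exponent 3/2, x = -3/5). Exact value: (-1) * (8/5)^(3/2).

Key observation: t_0 = -1 here, and factor the ratio over Q (prefactor -1): negated roots = parameters.
Ratio: r(k) = (-3/5) * (k-3/2) / [(k+1)] - rational in k, leading ratio (-3/5); with t_0 = -1, classification follows.


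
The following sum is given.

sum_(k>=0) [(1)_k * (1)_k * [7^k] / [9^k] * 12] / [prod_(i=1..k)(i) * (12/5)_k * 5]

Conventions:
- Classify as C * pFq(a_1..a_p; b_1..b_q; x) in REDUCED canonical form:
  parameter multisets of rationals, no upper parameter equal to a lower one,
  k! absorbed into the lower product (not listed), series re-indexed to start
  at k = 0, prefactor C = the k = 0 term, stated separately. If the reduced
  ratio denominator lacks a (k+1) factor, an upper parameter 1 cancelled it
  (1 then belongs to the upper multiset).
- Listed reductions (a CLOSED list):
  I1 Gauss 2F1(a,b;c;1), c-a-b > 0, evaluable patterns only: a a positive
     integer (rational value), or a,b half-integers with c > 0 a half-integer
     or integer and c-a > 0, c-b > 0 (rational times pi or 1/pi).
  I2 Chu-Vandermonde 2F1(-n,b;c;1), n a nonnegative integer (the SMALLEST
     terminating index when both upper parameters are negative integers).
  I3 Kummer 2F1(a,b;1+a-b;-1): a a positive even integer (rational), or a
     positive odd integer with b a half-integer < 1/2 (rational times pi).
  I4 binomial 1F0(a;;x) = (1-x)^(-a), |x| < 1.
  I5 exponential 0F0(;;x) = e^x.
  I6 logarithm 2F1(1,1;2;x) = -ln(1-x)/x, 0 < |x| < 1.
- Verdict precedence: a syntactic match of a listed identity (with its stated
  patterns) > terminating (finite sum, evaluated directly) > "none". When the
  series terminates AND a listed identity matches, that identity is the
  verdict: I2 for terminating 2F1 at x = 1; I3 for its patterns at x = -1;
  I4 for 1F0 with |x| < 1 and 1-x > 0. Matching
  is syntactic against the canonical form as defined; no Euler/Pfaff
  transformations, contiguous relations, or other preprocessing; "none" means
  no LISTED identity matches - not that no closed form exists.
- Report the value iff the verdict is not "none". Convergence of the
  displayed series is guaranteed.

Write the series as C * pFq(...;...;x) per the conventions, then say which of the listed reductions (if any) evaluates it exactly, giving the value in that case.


Reduced: x = 7/9, 2F1, upper = {1, 1}, lower = {12/5}, C = 12/5. Verdict: none (x = 7/9): each listed identity misses the multisets {1, 1} ; {12/5}.

Key step: t_0 = 12/5 here, and the two geometric factors (C = 12/5, x = 7/9) combine into one argument.
Consecutive-term ratio: r(k) = (7/9) * (k+1) (k+1) / [(k+12/5) (k+1)] ; factor over Q: parameters, x = (7/9), and C = 12/5.


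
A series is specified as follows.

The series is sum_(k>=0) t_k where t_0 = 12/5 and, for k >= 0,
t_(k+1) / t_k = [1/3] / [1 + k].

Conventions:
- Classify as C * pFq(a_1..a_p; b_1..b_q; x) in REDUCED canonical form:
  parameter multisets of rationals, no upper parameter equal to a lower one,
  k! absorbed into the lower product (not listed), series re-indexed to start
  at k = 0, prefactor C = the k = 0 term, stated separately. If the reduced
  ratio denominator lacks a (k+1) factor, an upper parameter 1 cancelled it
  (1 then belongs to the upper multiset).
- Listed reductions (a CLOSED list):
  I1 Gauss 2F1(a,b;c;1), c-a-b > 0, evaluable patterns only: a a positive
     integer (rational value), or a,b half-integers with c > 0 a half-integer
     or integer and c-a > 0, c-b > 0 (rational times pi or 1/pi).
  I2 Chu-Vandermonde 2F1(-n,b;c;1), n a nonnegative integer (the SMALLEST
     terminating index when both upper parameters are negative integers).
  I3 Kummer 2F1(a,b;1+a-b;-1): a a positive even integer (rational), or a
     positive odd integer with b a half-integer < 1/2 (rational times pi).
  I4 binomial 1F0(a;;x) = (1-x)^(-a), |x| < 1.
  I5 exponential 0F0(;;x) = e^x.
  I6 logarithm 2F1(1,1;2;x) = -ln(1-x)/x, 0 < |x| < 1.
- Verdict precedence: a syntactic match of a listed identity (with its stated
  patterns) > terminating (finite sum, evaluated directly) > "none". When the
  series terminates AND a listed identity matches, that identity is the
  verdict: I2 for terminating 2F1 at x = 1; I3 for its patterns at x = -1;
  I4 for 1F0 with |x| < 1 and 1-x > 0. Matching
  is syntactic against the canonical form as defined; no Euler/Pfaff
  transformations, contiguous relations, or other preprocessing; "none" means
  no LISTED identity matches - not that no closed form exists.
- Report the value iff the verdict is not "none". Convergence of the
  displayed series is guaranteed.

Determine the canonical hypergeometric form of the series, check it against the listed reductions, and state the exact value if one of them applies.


x = 1/3 here; the reduced form reads 0F0, upper {-}, lower {-}, C = 12/5. Verdict at x = 1/3: the I5 exponential reduction matches (the 0F0 exponential series at x = 1/3). Sum: (12/5) * e^(1/3).

Structural cue: from the first term 12/5: roots of the ratio polynomials (prefactor 12/5) are the negated parameters.
Term ratio: r(k) = (1/3) * 1 / [(k+1)] - rational; roots negated = parameters, x = (1/3), C = 12/5.
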